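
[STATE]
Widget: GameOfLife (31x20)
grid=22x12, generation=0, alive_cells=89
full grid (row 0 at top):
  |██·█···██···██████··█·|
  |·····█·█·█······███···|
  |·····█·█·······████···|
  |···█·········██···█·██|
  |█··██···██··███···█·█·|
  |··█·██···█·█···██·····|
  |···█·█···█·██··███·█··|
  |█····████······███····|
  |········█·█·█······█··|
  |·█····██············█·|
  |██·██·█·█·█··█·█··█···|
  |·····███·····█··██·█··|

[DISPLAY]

Gen: 0                         
██·█···██···██████··█·         
·····█·█·█······███···         
·····█·█·······████···         
···█·········██···█·██         
█··██···██··███···█·█·         
··█·██···█·█···██·····         
···█·█···█·██··███·█··         
█····████······███····         
········█·█·█······█··         
·█····██············█·         
██·██·█·█·█··█·█··█···         
·····███·····█··██·█··         
                               
                               
                               
                               
                               
                               
                               


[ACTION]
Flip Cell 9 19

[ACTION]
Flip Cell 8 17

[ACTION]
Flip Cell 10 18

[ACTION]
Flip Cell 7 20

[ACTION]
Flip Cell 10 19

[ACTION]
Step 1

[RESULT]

Gen: 1                         
······███····███··█···         
····█··█·····█·····█··         
····█···█·····██······         
···█····█···█···█·█·██         
··█··█··███·█····█··██         
··█··█···█·█······██··         
···█···█·█·██·█···█···         
····█████·█·█··█···██·         
·····█··██·······█·█··         
███··██·█··█·······██·         
███·█···█·····█·█··█··         
····████······█·█·█···         
                               
                               
                               
                               
                               
                               
                               


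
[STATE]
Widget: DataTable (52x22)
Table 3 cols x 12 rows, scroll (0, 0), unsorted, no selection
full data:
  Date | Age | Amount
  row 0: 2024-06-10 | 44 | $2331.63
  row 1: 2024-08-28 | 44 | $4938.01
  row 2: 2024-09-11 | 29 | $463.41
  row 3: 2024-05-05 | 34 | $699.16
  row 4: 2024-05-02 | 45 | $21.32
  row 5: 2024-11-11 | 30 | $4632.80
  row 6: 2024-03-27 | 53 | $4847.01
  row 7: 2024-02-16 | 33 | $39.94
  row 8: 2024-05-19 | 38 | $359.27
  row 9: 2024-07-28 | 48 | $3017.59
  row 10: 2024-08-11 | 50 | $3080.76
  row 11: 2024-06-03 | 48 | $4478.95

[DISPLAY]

Date      │Age│Amount                               
──────────┼───┼────────                             
2024-06-10│44 │$2331.63                             
2024-08-28│44 │$4938.01                             
2024-09-11│29 │$463.41                              
2024-05-05│34 │$699.16                              
2024-05-02│45 │$21.32                               
2024-11-11│30 │$4632.80                             
2024-03-27│53 │$4847.01                             
2024-02-16│33 │$39.94                               
2024-05-19│38 │$359.27                              
2024-07-28│48 │$3017.59                             
2024-08-11│50 │$3080.76                             
2024-06-03│48 │$4478.95                             
                                                    
                                                    
                                                    
                                                    
                                                    
                                                    
                                                    
                                                    


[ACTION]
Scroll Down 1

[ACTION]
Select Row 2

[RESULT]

Date      │Age│Amount                               
──────────┼───┼────────                             
2024-06-10│44 │$2331.63                             
2024-08-28│44 │$4938.01                             
>024-09-11│29 │$463.41                              
2024-05-05│34 │$699.16                              
2024-05-02│45 │$21.32                               
2024-11-11│30 │$4632.80                             
2024-03-27│53 │$4847.01                             
2024-02-16│33 │$39.94                               
2024-05-19│38 │$359.27                              
2024-07-28│48 │$3017.59                             
2024-08-11│50 │$3080.76                             
2024-06-03│48 │$4478.95                             
                                                    
                                                    
                                                    
                                                    
                                                    
                                                    
                                                    
                                                    


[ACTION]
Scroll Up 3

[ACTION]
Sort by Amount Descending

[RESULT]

Date      │Age│Amount ▼                             
──────────┼───┼────────                             
2024-08-28│44 │$4938.01                             
2024-03-27│53 │$4847.01                             
>024-11-11│30 │$4632.80                             
2024-06-03│48 │$4478.95                             
2024-08-11│50 │$3080.76                             
2024-07-28│48 │$3017.59                             
2024-06-10│44 │$2331.63                             
2024-05-05│34 │$699.16                              
2024-09-11│29 │$463.41                              
2024-05-19│38 │$359.27                              
2024-02-16│33 │$39.94                               
2024-05-02│45 │$21.32                               
                                                    
                                                    
                                                    
                                                    
                                                    
                                                    
                                                    
                                                    


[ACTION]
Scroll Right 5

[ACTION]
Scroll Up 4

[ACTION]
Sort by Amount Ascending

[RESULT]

Date      │Age│Amount ▲                             
──────────┼───┼────────                             
2024-05-02│45 │$21.32                               
2024-02-16│33 │$39.94                               
>024-05-19│38 │$359.27                              
2024-09-11│29 │$463.41                              
2024-05-05│34 │$699.16                              
2024-06-10│44 │$2331.63                             
2024-07-28│48 │$3017.59                             
2024-08-11│50 │$3080.76                             
2024-06-03│48 │$4478.95                             
2024-11-11│30 │$4632.80                             
2024-03-27│53 │$4847.01                             
2024-08-28│44 │$4938.01                             
                                                    
                                                    
                                                    
                                                    
                                                    
                                                    
                                                    
                                                    


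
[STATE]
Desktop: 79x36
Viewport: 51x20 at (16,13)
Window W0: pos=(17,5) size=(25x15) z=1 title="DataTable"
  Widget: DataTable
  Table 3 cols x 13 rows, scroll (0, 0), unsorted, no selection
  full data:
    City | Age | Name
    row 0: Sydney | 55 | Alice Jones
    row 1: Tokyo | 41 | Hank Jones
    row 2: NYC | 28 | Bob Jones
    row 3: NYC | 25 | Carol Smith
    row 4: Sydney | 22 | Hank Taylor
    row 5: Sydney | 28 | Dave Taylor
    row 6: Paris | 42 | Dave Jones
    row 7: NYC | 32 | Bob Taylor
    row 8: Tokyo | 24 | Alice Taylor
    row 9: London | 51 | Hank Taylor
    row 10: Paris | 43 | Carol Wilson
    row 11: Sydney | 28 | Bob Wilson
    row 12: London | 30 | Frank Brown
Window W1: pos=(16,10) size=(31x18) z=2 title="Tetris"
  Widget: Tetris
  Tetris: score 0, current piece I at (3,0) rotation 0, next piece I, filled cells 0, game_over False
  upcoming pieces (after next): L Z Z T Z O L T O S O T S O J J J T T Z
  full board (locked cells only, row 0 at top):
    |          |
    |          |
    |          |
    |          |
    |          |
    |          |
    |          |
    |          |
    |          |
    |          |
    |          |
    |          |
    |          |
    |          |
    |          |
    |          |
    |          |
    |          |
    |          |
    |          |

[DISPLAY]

┃          │Next:             ┃                    
┃          │████              ┃                    
┃          │                  ┃                    
┃          │                  ┃                    
┃          │                  ┃                    
┃          │                  ┃                    
┃          │Score:            ┃                    
┃          │0                 ┃                    
┃          │                  ┃                    
┃          │                  ┃                    
┃          │                  ┃                    
┃          │                  ┃                    
┃          │                  ┃                    
┃          │                  ┃                    
┗━━━━━━━━━━━━━━━━━━━━━━━━━━━━━┛                    
                                                   
                                                   
                                                   
                                                   
                                                   


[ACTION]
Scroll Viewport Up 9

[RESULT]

                                                   
 ┏━━━━━━━━━━━━━━━━━━━━━━━┓                         
 ┃ DataTable             ┃                         
 ┠───────────────────────┨                         
 ┃City  │Age│Name        ┃                         
 ┃──────┼───┼────────────┃                         
┏━━━━━━━━━━━━━━━━━━━━━━━━━━━━━┓                    
┃ Tetris                      ┃                    
┠─────────────────────────────┨                    
┃          │Next:             ┃                    
┃          │████              ┃                    
┃          │                  ┃                    
┃          │                  ┃                    
┃          │                  ┃                    
┃          │                  ┃                    
┃          │Score:            ┃                    
┃          │0                 ┃                    
┃          │                  ┃                    
┃          │                  ┃                    
┃          │                  ┃                    


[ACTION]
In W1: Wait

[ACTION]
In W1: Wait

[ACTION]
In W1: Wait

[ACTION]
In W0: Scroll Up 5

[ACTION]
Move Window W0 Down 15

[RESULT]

                                                   
                                                   
                                                   
                                                   
                                                   
                                                   
┏━━━━━━━━━━━━━━━━━━━━━━━━━━━━━┓                    
┃ Tetris                      ┃                    
┠─────────────────────────────┨                    
┃          │Next:             ┃                    
┃          │████              ┃                    
┃          │                  ┃                    
┃          │                  ┃                    
┃          │                  ┃                    
┃          │                  ┃                    
┃          │Score:            ┃                    
┃          │0                 ┃                    
┃          │                  ┃                    
┃          │                  ┃                    
┃          │                  ┃                    


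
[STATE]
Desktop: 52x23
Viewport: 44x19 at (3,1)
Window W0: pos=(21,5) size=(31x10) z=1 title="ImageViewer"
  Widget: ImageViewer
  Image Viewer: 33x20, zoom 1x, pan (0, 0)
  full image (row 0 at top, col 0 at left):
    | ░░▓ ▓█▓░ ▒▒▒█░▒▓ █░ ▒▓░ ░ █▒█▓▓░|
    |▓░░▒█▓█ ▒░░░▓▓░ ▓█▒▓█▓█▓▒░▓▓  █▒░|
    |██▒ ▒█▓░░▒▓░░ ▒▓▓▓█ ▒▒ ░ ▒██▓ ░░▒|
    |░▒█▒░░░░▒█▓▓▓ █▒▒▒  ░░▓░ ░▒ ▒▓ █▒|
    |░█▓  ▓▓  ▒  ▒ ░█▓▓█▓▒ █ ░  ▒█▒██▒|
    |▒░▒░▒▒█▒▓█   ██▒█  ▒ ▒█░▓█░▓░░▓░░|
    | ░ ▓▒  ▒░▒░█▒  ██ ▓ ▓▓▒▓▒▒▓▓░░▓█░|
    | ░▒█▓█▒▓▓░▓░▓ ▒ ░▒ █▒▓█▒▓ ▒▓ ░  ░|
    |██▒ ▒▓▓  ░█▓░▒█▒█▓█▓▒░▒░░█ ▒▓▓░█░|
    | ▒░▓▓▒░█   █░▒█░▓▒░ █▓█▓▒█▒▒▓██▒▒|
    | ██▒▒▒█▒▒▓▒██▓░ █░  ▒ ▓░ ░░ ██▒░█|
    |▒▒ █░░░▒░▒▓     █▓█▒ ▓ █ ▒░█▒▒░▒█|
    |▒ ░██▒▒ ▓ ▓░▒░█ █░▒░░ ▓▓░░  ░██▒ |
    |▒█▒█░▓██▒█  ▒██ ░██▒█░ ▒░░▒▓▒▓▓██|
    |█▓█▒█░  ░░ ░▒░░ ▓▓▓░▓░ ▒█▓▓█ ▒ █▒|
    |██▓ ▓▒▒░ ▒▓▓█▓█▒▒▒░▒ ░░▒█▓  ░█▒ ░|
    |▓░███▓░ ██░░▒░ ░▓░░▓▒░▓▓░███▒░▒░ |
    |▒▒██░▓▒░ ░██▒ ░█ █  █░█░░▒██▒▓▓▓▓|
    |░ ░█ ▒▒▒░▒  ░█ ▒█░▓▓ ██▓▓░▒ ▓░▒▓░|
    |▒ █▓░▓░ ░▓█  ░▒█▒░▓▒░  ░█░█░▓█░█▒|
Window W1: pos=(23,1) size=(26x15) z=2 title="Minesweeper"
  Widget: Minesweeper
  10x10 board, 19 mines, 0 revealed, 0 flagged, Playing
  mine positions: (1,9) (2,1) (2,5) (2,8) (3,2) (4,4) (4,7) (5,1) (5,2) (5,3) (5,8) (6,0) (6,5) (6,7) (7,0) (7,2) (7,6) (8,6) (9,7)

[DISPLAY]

                    ┏━━━━━━━━━━━━━━━━━━━━━━━
                    ┃ Minesweeper           
                    ┠───────────────────────
                    ┃■■■■■■■■■■             
                  ┏━┃■■■■■■■■■■             
                  ┃ ┃■■■■■■■■■■             
                  ┠─┃■■■■■■■■■■             
                  ┃ ┃■■■■■■■■■■             
                  ┃▓┃■■■■■■■■■■             
                  ┃█┃■■■■■■■■■■             
                  ┃░┃■■■■■■■■■■             
                  ┃░┃■■■■■■■■■■             
                  ┃▒┃■■■■■■■■■■             
                  ┗━┃                       
                    ┗━━━━━━━━━━━━━━━━━━━━━━━
                                            
                                            
                                            
                                            


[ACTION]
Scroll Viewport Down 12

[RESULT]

                    ┃■■■■■■■■■■             
                  ┏━┃■■■■■■■■■■             
                  ┃ ┃■■■■■■■■■■             
                  ┠─┃■■■■■■■■■■             
                  ┃ ┃■■■■■■■■■■             
                  ┃▓┃■■■■■■■■■■             
                  ┃█┃■■■■■■■■■■             
                  ┃░┃■■■■■■■■■■             
                  ┃░┃■■■■■■■■■■             
                  ┃▒┃■■■■■■■■■■             
                  ┗━┃                       
                    ┗━━━━━━━━━━━━━━━━━━━━━━━
                                            
                                            
                                            
                                            
                                            
                                            
                                            


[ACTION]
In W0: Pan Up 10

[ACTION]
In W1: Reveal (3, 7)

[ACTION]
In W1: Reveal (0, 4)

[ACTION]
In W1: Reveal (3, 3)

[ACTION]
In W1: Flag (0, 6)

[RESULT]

                    ┃        1■             
                  ┏━┃111 11112■             
                  ┃ ┃■■211■■■■■             
                  ┠─┃■■■2■■■2■■             
                  ┃ ┃■■■■■■■■■■             
                  ┃▓┃■■■■■■■■■■             
                  ┃█┃■■■■■■■■■■             
                  ┃░┃■■■■■■■■■■             
                  ┃░┃■■■■■■■■■■             
                  ┃▒┃■■■■■■■■■■             
                  ┗━┃                       
                    ┗━━━━━━━━━━━━━━━━━━━━━━━
                                            
                                            
                                            
                                            
                                            
                                            
                                            


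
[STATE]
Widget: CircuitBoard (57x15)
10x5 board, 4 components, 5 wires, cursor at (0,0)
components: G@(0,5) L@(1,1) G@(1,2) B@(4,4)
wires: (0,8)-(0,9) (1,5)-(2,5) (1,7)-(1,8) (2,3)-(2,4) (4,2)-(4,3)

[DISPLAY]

   0 1 2 3 4 5 6 7 8 9                                   
0  [.]                  G           · ─ ·                
                                                         
1       L   G           ·       · ─ ·                    
                        │                                
2               · ─ ·   ·                                
                                                         
3                                                        
                                                         
4           · ─ ·   B                                    
Cursor: (0,0)                                            
                                                         
                                                         
                                                         
                                                         


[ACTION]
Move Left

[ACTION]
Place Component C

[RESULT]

   0 1 2 3 4 5 6 7 8 9                                   
0  [C]                  G           · ─ ·                
                                                         
1       L   G           ·       · ─ ·                    
                        │                                
2               · ─ ·   ·                                
                                                         
3                                                        
                                                         
4           · ─ ·   B                                    
Cursor: (0,0)                                            
                                                         
                                                         
                                                         
                                                         


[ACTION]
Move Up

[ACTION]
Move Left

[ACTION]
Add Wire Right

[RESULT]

   0 1 2 3 4 5 6 7 8 9                                   
0  [C]─ ·               G           · ─ ·                
                                                         
1       L   G           ·       · ─ ·                    
                        │                                
2               · ─ ·   ·                                
                                                         
3                                                        
                                                         
4           · ─ ·   B                                    
Cursor: (0,0)                                            
                                                         
                                                         
                                                         
                                                         


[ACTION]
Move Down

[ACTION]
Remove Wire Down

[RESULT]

   0 1 2 3 4 5 6 7 8 9                                   
0   C ─ ·               G           · ─ ·                
                                                         
1  [.]  L   G           ·       · ─ ·                    
                        │                                
2               · ─ ·   ·                                
                                                         
3                                                        
                                                         
4           · ─ ·   B                                    
Cursor: (1,0)                                            
                                                         
                                                         
                                                         
                                                         


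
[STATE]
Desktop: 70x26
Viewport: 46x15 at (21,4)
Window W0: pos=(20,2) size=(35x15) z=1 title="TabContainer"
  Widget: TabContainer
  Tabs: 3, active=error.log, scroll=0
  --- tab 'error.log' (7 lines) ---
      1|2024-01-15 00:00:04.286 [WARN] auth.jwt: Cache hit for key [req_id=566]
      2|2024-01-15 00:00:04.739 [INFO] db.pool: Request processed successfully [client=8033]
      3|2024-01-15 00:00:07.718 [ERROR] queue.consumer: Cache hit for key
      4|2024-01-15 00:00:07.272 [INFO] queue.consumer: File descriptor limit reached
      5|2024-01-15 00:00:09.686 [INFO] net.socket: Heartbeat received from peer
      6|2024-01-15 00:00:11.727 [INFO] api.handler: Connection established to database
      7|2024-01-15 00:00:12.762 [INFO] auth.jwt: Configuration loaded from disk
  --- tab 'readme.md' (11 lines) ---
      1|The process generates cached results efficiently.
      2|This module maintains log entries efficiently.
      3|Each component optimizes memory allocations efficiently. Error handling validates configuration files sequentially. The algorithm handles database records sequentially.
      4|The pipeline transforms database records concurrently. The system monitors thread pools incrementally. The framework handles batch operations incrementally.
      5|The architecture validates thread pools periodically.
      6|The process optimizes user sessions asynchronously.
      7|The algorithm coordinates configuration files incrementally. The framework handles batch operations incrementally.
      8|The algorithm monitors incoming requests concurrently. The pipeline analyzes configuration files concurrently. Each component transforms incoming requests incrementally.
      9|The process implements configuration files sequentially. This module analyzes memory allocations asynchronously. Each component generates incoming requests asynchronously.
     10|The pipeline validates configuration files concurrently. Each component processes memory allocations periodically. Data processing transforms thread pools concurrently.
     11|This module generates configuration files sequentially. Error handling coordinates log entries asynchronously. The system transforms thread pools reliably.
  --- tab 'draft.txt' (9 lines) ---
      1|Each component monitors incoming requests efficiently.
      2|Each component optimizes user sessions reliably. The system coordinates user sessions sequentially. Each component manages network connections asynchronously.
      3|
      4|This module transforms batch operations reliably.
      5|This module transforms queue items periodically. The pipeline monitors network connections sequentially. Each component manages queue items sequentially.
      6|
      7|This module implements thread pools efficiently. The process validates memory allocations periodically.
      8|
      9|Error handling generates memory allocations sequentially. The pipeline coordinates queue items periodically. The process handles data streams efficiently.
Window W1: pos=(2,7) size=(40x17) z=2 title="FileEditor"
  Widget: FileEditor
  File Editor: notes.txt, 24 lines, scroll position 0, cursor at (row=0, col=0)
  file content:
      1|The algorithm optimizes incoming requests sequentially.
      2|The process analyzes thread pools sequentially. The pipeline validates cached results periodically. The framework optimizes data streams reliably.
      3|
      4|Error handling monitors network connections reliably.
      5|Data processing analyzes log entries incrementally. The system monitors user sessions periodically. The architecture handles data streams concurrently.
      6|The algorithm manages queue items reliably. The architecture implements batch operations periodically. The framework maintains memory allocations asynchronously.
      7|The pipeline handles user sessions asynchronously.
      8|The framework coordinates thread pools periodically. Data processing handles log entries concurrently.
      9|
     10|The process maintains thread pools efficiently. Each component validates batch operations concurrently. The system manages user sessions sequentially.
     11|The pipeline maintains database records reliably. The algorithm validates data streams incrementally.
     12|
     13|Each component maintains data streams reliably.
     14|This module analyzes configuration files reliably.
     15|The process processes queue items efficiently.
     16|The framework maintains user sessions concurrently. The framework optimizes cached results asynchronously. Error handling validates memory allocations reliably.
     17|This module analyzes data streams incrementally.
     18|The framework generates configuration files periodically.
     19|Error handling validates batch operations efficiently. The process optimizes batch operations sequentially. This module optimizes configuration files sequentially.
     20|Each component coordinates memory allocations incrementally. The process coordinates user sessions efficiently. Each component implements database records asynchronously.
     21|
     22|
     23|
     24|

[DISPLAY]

─────────────────────────────────┨            
[error.log]│ readme.md │ draft.tx┃            
─────────────────────────────────┃            
━━━━━━━━━━━━━━━━━━━━┓86 [WARN] au┃            
                    ┃39 [INFO] db┃            
────────────────────┨18 [ERROR] q┃            
mizes incoming requ▲┃72 [INFO] qu┃            
es thread pools seq█┃86 [INFO] ne┃            
                   ░┃27 [INFO] ap┃            
itors network conne░┃62 [INFO] au┃            
alyzes log entries ░┃            ┃            
ges queue items rel░┃            ┃            
es user sessions as░┃━━━━━━━━━━━━┛            
dinates thread pool░┃                         
                   ░┃                         


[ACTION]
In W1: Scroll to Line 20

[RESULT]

─────────────────────────────────┨            
[error.log]│ readme.md │ draft.tx┃            
─────────────────────────────────┃            
━━━━━━━━━━━━━━━━━━━━┓86 [WARN] au┃            
                    ┃39 [INFO] db┃            
────────────────────┨18 [ERROR] q┃            
                   ▲┃72 [INFO] qu┃            
ntains data streams░┃86 [INFO] ne┃            
es configuration fi░┃27 [INFO] ap┃            
ses queue items eff░┃62 [INFO] au┃            
tains user sessions░┃            ┃            
es data streams inc░┃            ┃            
rates configuration░┃━━━━━━━━━━━━┛            
idates batch operat░┃                         
rdinates memory all░┃                         


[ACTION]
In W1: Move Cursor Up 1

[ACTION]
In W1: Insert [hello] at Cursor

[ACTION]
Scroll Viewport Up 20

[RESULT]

                                              
                                              
━━━━━━━━━━━━━━━━━━━━━━━━━━━━━━━━━┓            
 TabContainer                    ┃            
─────────────────────────────────┨            
[error.log]│ readme.md │ draft.tx┃            
─────────────────────────────────┃            
━━━━━━━━━━━━━━━━━━━━┓86 [WARN] au┃            
                    ┃39 [INFO] db┃            
────────────────────┨18 [ERROR] q┃            
                   ▲┃72 [INFO] qu┃            
ntains data streams░┃86 [INFO] ne┃            
es configuration fi░┃27 [INFO] ap┃            
ses queue items eff░┃62 [INFO] au┃            
tains user sessions░┃            ┃            


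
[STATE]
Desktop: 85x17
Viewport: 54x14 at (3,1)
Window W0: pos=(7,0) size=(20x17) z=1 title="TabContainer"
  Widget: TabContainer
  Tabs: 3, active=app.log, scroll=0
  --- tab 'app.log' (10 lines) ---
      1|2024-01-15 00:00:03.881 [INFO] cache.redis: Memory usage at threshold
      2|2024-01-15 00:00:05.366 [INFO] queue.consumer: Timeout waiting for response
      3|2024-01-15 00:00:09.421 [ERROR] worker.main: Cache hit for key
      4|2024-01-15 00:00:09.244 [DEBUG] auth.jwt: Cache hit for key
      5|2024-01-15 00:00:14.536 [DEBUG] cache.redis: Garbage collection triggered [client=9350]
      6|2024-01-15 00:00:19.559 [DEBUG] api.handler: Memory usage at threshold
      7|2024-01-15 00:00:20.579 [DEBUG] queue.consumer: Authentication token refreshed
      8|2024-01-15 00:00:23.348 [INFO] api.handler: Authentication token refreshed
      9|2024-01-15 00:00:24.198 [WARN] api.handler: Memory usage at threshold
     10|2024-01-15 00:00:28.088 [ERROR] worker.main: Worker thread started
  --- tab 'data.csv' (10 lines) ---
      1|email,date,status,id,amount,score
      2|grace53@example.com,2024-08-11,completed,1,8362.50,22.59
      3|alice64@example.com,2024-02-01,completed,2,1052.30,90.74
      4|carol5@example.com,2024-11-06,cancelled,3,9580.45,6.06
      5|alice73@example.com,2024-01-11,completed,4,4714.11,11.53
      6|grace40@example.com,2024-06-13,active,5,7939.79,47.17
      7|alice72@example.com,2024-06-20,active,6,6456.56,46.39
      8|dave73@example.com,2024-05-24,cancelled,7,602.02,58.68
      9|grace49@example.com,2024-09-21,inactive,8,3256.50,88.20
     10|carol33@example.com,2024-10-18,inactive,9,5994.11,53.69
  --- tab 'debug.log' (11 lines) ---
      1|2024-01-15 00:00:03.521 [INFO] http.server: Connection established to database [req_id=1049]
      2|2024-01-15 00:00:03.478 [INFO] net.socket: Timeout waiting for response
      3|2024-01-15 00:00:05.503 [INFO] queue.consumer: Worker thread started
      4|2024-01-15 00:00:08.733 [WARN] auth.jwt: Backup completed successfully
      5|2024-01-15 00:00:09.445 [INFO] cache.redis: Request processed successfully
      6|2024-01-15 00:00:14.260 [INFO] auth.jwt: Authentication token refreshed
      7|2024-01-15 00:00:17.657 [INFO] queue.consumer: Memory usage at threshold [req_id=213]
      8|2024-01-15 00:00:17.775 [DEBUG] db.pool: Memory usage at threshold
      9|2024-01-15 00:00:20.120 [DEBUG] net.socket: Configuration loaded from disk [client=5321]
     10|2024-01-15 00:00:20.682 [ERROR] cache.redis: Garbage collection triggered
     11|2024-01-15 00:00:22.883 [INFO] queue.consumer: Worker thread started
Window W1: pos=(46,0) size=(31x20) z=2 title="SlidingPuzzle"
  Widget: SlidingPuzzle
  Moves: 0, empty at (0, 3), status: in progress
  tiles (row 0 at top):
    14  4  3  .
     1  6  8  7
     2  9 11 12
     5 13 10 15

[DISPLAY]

    ┃ TabContainer     ┃                   ┃ SlidingPu
    ┠──────────────────┨                   ┠──────────
    ┃[app.log]│ data.cs┃                   ┃┌────┬────
    ┃──────────────────┃                   ┃│ 14 │  4 
    ┃2024-01-15 00:00:0┃                   ┃├────┼────
    ┃2024-01-15 00:00:0┃                   ┃│  1 │  6 
    ┃2024-01-15 00:00:0┃                   ┃├────┼────
    ┃2024-01-15 00:00:0┃                   ┃│  2 │  9 
    ┃2024-01-15 00:00:1┃                   ┃├────┼────
    ┃2024-01-15 00:00:1┃                   ┃│  5 │ 13 
    ┃2024-01-15 00:00:2┃                   ┃└────┴────
    ┃2024-01-15 00:00:2┃                   ┃Moves: 0  
    ┃2024-01-15 00:00:2┃                   ┃          
    ┃2024-01-15 00:00:2┃                   ┃          


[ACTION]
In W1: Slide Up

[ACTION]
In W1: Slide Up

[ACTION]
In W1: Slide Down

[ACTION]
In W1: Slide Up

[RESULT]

    ┃ TabContainer     ┃                   ┃ SlidingPu
    ┠──────────────────┨                   ┠──────────
    ┃[app.log]│ data.cs┃                   ┃┌────┬────
    ┃──────────────────┃                   ┃│ 14 │  4 
    ┃2024-01-15 00:00:0┃                   ┃├────┼────
    ┃2024-01-15 00:00:0┃                   ┃│  1 │  6 
    ┃2024-01-15 00:00:0┃                   ┃├────┼────
    ┃2024-01-15 00:00:0┃                   ┃│  2 │  9 
    ┃2024-01-15 00:00:1┃                   ┃├────┼────
    ┃2024-01-15 00:00:1┃                   ┃│  5 │ 13 
    ┃2024-01-15 00:00:2┃                   ┃└────┴────
    ┃2024-01-15 00:00:2┃                   ┃Moves: 4  
    ┃2024-01-15 00:00:2┃                   ┃          
    ┃2024-01-15 00:00:2┃                   ┃          


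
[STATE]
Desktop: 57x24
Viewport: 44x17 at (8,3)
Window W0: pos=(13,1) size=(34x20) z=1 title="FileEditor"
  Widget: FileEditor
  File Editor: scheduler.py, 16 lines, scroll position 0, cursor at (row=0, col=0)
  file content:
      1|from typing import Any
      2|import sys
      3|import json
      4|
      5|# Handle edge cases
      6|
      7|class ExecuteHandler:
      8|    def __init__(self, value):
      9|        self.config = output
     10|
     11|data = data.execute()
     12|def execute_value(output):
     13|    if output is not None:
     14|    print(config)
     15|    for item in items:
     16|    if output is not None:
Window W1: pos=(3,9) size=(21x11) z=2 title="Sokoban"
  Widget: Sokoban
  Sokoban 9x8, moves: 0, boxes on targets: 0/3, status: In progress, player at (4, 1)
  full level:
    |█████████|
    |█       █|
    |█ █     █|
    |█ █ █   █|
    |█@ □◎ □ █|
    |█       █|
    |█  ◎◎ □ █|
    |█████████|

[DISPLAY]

     ┠────────────────────────────────┨     
     ┃█rom typing import Any         ▲┃     
     ┃import sys                     █┃     
     ┃import json                    ░┃     
     ┃                               ░┃     
     ┃# Handle edge cases            ░┃     
━━━━━━━━━━━━━━━┓                     ░┃     
oban           ┃uteHandler:          ░┃     
───────────────┨init__(self, value): ░┃     
█████          ┃lf.config = output   ░┃     
    █          ┃                     ░┃     
    █          ┃a.execute()          ░┃     
█   █          ┃e_value(output):     ░┃     
◎ □ █          ┃put is not None:     ░┃     
    █          ┃config)              ░┃     
◎ □ █          ┃em in items:         ░┃     
━━━━━━━━━━━━━━━┛put is not None:     ▼┃     


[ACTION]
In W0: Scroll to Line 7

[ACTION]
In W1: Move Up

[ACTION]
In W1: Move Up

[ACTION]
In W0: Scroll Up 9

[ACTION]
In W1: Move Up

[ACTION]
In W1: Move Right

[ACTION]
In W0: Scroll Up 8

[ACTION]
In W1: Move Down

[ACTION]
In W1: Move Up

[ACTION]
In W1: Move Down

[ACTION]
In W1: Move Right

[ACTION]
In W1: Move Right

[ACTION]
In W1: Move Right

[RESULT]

     ┠────────────────────────────────┨     
     ┃█rom typing import Any         ▲┃     
     ┃import sys                     █┃     
     ┃import json                    ░┃     
     ┃                               ░┃     
     ┃# Handle edge cases            ░┃     
━━━━━━━━━━━━━━━┓                     ░┃     
oban           ┃uteHandler:          ░┃     
───────────────┨init__(self, value): ░┃     
█████          ┃lf.config = output   ░┃     
 @  █          ┃                     ░┃     
    █          ┃a.execute()          ░┃     
█   █          ┃e_value(output):     ░┃     
◎ □ █          ┃put is not None:     ░┃     
    █          ┃config)              ░┃     
◎ □ █          ┃em in items:         ░┃     
━━━━━━━━━━━━━━━┛put is not None:     ▼┃     
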